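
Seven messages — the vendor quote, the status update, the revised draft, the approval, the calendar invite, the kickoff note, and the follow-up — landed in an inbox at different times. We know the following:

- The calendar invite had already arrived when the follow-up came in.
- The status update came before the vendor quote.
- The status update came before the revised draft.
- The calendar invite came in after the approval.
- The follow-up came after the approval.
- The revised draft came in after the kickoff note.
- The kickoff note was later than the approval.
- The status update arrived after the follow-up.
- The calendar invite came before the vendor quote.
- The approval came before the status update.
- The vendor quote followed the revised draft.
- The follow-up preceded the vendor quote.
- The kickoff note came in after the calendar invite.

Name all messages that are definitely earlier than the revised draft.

Directly stated before the revised draft: the kickoff note and the status update.
The approval reaches the revised draft via the approval → the status update → the revised draft.
The calendar invite reaches the revised draft via the calendar invite → the kickoff note → the revised draft.
The follow-up reaches the revised draft via the follow-up → the status update → the revised draft.
No chain forces the vendor quote ahead of the revised draft.

the approval, the calendar invite, the follow-up, the kickoff note, the status update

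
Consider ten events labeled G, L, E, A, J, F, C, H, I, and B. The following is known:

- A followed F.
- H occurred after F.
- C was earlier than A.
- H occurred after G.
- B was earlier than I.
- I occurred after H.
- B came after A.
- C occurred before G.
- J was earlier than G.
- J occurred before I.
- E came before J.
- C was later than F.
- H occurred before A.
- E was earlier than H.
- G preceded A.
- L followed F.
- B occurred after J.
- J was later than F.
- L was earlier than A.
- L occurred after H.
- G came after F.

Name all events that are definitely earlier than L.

C, E, F, G, H, J

Directly stated before L: F and H.
C reaches L via C → G → H → L.
E reaches L via E → H → L.
G reaches L via G → H → L.
Likewise J reaches L by chaining the stated constraints.
No chain forces I (or any of the others) ahead of L.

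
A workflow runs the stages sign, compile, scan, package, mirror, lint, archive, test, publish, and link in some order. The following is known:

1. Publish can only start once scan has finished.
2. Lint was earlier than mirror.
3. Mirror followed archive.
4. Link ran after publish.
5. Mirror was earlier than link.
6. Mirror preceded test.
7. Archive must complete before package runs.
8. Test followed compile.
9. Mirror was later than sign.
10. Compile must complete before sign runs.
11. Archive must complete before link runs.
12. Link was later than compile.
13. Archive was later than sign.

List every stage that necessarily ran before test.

Directly stated before test: compile and mirror.
Archive reaches test via archive → mirror → test.
Lint reaches test via lint → mirror → test.
Sign reaches test via sign → mirror → test.

archive, compile, lint, mirror, sign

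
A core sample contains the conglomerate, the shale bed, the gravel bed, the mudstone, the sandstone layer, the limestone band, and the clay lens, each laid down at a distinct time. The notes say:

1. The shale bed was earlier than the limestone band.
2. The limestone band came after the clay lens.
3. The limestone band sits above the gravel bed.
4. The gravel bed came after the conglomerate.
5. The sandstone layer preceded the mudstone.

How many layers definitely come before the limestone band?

Directly stated before the limestone band: the clay lens, the gravel bed, and the shale bed.
The conglomerate reaches the limestone band via the conglomerate → the gravel bed → the limestone band.
That's the clay lens, the conglomerate, the gravel bed, and the shale bed — 4 in all.

4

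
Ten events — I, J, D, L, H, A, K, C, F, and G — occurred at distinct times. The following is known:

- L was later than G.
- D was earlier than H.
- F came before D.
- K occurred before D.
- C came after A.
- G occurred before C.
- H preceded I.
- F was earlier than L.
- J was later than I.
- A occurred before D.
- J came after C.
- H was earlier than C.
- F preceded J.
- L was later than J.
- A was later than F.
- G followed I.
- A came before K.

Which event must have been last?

L

Every other event has a chain of constraints placing it before L, so L is last.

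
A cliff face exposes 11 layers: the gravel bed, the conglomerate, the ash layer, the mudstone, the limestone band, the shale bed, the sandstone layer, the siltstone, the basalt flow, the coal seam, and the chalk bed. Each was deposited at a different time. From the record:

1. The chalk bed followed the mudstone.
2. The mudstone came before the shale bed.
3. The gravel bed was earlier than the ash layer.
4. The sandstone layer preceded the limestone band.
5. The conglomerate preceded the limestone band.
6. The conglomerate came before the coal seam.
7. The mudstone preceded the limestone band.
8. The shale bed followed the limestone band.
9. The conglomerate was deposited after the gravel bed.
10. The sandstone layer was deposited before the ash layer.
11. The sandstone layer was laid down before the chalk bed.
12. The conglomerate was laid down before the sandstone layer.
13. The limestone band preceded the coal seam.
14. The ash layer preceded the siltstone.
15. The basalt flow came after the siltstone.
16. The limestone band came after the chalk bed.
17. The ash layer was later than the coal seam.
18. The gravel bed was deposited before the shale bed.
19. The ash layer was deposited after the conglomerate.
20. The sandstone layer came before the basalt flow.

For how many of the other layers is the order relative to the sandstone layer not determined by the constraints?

1

Forced before the sandstone layer: the conglomerate and the gravel bed; forced after the sandstone layer: the ash layer, the basalt flow, the chalk bed, the coal seam, the limestone band, the shale bed, and the siltstone.
That leaves the mudstone with no forced order relative to the sandstone layer — 1.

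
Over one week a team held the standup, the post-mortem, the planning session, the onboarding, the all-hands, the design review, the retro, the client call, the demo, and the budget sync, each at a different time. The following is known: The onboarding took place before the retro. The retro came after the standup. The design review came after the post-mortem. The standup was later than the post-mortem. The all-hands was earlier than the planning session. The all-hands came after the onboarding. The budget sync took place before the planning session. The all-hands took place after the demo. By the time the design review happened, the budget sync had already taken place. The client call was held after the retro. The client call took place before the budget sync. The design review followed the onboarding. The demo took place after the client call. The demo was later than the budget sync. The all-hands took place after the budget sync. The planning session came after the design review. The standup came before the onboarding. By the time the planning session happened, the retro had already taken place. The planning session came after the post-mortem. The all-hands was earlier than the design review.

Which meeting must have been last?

Every other meeting has a chain of constraints placing it before the planning session, so the planning session is last.

the planning session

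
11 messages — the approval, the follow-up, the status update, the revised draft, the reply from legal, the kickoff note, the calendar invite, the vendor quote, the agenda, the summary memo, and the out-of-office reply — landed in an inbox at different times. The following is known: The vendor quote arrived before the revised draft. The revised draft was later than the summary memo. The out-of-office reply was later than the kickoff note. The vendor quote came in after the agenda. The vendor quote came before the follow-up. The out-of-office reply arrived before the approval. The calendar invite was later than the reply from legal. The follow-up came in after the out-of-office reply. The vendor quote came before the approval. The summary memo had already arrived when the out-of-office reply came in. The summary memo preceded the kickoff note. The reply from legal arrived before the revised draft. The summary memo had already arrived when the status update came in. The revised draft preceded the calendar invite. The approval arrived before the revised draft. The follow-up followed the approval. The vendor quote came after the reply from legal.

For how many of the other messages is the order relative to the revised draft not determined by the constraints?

2

Forced before the revised draft: the agenda, the approval, the kickoff note, the out-of-office reply, the reply from legal, the summary memo, and the vendor quote; forced after the revised draft: the calendar invite.
That leaves the follow-up and the status update with no forced order relative to the revised draft — 2.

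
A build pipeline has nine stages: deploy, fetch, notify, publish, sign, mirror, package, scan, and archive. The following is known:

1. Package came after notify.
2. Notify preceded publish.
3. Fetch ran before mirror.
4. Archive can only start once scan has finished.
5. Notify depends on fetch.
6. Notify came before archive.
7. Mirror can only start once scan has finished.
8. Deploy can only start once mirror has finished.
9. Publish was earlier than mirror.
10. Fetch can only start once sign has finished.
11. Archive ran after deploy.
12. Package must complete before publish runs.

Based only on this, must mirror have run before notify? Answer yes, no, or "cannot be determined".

Tracing the constraints gives notify → publish → mirror, so notify must come before mirror.
That means mirror cannot be before notify.

no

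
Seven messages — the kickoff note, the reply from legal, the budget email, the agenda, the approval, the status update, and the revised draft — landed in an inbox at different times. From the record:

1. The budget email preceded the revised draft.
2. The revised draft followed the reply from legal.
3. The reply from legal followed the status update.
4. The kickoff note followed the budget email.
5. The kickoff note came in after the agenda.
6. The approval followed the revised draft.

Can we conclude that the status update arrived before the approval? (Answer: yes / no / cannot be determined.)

Chain the constraints: the status update → the reply from legal → the revised draft → the approval. Each link is directly stated, so the status update comes before the approval.

yes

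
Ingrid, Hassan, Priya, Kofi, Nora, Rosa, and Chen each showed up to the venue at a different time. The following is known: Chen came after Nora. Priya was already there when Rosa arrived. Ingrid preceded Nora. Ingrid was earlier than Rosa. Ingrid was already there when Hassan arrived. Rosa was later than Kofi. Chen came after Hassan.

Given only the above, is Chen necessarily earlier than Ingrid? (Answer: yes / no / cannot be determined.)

no

Tracing the constraints gives Ingrid → Nora → Chen, so Ingrid must come before Chen.
That means Chen cannot be before Ingrid.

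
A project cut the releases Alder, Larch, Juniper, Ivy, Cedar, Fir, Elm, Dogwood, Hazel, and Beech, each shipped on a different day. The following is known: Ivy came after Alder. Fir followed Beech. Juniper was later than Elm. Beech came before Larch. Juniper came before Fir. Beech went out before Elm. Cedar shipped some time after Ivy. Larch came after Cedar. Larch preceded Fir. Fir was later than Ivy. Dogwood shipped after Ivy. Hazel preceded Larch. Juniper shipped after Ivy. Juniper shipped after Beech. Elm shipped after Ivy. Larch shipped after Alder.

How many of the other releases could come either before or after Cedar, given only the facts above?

Forced before Cedar: Alder and Ivy; forced after Cedar: Fir and Larch.
That leaves Beech, Dogwood, Elm, Hazel, and Juniper with no forced order relative to Cedar — 5.

5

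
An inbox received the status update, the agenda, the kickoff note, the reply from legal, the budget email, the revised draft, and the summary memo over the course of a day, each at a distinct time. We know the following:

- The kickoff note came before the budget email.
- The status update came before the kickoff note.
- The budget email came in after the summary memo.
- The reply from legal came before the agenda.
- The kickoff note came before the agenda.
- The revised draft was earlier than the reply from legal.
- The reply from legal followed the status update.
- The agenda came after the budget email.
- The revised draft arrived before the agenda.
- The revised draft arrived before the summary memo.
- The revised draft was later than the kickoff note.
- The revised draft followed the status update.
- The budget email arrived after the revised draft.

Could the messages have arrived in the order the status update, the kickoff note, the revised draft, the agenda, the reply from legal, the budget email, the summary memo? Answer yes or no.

The constraints require the summary memo before the budget email, but in the proposed sequence the budget email appears ahead of the summary memo. That one violation is enough.

no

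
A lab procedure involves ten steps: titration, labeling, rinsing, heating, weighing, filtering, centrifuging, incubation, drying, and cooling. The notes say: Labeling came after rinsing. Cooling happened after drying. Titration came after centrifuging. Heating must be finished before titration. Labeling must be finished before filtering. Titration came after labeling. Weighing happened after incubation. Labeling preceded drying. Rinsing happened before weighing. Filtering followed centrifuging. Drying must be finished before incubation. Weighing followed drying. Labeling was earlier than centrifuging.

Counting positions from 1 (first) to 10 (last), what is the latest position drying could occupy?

7

Drying must come before cooling, incubation, and weighing — 3 steps forced after it.
Everything else can be placed before drying in some valid order, so drying can sit as late as position 10 − 3 = 7.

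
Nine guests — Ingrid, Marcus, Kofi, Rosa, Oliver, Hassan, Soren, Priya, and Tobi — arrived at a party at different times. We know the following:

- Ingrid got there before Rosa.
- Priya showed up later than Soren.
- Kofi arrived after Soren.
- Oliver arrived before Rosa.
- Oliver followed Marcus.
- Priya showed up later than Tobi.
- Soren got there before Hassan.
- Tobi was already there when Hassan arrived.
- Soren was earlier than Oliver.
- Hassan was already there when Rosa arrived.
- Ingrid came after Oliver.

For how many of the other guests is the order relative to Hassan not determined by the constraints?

5

Forced before Hassan: Soren and Tobi; forced after Hassan: Rosa.
That leaves Ingrid, Kofi, Marcus, Oliver, and Priya with no forced order relative to Hassan — 5.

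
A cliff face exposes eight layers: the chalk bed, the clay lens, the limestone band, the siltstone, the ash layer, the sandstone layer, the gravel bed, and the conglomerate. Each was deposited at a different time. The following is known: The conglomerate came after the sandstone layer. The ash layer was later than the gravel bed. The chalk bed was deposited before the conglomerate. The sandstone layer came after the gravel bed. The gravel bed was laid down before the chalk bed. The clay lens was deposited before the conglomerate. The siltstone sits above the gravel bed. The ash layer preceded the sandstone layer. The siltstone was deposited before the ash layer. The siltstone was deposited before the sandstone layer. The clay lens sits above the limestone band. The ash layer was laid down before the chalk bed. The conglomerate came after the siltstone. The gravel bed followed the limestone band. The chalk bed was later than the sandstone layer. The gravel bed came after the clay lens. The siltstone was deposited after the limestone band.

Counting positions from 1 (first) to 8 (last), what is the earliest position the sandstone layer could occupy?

The ash layer, the clay lens, the gravel bed, the limestone band, and the siltstone must all come before the sandstone layer — 5 forced predecessors.
Nothing else is forced ahead of the sandstone layer, so its earliest slot is position 5 + 1 = 6.

6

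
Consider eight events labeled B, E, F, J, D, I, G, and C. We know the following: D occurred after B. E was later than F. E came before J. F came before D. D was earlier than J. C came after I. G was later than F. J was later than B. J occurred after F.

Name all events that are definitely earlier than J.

Directly stated before J: B, D, E, and F.
No chain forces G (or any of the others) ahead of J.

B, D, E, F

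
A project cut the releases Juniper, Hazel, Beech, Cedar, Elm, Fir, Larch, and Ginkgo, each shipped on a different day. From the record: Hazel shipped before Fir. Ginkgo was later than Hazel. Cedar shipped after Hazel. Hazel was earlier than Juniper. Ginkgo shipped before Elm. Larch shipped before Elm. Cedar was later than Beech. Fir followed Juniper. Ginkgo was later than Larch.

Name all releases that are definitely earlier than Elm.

Directly stated before Elm: Ginkgo and Larch.
Hazel reaches Elm via Hazel → Ginkgo → Elm.
No chain forces Juniper (or any of the others) ahead of Elm.

Ginkgo, Hazel, Larch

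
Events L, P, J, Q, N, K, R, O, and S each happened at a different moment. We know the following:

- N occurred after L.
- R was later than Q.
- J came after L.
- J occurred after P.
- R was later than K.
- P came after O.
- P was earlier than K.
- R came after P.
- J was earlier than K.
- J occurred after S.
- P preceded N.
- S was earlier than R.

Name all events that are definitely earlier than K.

Directly stated before K: J and P.
L reaches K via L → J → K.
O reaches K via O → P → K.
S reaches K via S → J → K.
No chain forces R (or any of the others) ahead of K.

J, L, O, P, S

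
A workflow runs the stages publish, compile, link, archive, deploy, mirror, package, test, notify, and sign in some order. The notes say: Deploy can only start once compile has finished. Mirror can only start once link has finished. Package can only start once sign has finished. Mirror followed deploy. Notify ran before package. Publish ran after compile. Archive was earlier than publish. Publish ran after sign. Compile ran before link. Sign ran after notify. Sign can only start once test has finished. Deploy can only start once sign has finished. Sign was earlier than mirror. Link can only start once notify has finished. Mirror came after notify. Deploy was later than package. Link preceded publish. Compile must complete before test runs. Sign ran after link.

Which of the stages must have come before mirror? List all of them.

Directly stated before mirror: deploy, link, notify, and sign.
Compile reaches mirror via compile → link → mirror.
Package reaches mirror via package → deploy → mirror.
Test reaches mirror via test → sign → mirror.
No chain forces archive (or any of the others) ahead of mirror.

compile, deploy, link, notify, package, sign, test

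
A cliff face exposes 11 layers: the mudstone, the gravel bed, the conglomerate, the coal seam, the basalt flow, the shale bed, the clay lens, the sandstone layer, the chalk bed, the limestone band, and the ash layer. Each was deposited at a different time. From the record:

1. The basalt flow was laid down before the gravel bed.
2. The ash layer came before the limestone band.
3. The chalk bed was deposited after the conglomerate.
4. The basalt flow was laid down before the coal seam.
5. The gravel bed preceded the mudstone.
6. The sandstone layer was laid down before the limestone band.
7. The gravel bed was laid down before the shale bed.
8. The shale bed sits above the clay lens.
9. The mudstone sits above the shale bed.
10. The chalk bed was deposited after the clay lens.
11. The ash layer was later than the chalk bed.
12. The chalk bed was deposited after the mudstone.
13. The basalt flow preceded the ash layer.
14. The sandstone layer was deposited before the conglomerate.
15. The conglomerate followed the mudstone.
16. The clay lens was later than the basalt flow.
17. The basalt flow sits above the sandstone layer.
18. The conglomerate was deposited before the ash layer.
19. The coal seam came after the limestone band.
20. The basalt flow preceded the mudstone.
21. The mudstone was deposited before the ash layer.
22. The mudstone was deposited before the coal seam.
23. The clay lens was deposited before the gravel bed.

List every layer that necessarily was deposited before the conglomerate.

Directly stated before the conglomerate: the mudstone and the sandstone layer.
The basalt flow reaches the conglomerate via the basalt flow → the mudstone → the conglomerate.
The clay lens reaches the conglomerate via the clay lens → the shale bed → the mudstone → the conglomerate.
The gravel bed reaches the conglomerate via the gravel bed → the mudstone → the conglomerate.
Likewise the shale bed reaches the conglomerate by chaining the stated constraints.
No chain forces the limestone band (or any of the others) ahead of the conglomerate.

the basalt flow, the clay lens, the gravel bed, the mudstone, the sandstone layer, the shale bed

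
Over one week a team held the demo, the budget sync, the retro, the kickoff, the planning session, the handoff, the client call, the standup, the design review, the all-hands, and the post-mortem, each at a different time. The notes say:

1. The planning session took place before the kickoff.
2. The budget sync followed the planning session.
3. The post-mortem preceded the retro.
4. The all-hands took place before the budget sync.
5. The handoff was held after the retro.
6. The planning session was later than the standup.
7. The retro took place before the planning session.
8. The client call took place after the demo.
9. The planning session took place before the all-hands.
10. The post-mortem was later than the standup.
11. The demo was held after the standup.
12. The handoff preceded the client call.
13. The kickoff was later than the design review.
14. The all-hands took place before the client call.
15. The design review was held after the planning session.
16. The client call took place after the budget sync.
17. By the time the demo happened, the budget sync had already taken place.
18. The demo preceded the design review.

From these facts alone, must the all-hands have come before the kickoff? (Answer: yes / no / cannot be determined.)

Chain the constraints: the all-hands → the budget sync → the demo → the design review → the kickoff. Each link is directly stated, so the all-hands comes before the kickoff.

yes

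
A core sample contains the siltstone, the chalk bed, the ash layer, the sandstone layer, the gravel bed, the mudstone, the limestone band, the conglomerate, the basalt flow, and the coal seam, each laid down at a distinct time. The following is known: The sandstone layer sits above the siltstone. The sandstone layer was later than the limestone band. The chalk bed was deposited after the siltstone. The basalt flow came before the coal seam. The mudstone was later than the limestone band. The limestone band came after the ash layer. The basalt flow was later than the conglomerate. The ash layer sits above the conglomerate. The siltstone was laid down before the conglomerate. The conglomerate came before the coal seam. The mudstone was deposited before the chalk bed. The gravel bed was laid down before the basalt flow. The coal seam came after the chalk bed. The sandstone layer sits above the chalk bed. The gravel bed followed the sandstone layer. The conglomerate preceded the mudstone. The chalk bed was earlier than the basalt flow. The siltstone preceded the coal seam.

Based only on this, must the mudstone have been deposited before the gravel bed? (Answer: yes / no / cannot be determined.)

yes

Chain the constraints: the mudstone → the chalk bed → the sandstone layer → the gravel bed. Each link is directly stated, so the mudstone comes before the gravel bed.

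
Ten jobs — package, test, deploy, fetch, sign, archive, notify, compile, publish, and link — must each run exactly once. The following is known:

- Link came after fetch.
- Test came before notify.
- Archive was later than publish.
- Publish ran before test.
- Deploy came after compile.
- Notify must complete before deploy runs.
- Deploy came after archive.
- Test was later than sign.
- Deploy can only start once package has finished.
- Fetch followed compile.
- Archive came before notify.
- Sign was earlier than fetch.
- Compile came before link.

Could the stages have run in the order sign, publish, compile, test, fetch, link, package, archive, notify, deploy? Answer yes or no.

Check each stated constraint against the proposed order — e.g. publish is ahead of archive; compile is ahead of deploy. Every pair is in the required order; nothing is violated.

yes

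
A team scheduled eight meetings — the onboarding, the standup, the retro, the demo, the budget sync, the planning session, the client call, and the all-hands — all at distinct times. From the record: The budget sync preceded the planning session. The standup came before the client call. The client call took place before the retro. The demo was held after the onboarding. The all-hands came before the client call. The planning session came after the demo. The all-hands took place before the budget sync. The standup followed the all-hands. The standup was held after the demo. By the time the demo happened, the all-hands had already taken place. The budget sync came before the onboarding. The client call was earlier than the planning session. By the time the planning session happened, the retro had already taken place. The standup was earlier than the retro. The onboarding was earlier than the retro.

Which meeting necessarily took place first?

The all-hands has a chain of constraints placing it before every other meeting, so the all-hands must be first.

the all-hands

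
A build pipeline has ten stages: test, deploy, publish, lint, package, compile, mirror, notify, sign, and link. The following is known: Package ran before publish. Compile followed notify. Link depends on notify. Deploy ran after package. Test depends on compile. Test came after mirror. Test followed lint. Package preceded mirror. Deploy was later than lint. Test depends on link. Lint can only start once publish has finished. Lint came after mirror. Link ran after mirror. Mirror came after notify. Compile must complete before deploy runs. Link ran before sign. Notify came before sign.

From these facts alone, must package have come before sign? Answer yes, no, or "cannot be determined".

yes

Chain the constraints: package → mirror → link → sign. Each link is directly stated, so package comes before sign.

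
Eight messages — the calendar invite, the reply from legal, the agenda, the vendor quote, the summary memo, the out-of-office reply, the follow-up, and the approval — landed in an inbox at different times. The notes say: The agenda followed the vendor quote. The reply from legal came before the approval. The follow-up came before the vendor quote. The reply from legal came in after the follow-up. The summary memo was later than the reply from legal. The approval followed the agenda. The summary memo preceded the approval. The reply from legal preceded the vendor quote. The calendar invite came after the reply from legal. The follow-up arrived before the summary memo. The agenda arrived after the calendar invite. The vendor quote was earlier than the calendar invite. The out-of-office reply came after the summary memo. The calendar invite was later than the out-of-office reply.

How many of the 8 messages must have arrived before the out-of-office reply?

Directly stated before the out-of-office reply: the summary memo.
The follow-up reaches the out-of-office reply via the follow-up → the summary memo → the out-of-office reply.
The reply from legal reaches the out-of-office reply via the reply from legal → the summary memo → the out-of-office reply.
That's the follow-up, the reply from legal, and the summary memo — 3 in all.

3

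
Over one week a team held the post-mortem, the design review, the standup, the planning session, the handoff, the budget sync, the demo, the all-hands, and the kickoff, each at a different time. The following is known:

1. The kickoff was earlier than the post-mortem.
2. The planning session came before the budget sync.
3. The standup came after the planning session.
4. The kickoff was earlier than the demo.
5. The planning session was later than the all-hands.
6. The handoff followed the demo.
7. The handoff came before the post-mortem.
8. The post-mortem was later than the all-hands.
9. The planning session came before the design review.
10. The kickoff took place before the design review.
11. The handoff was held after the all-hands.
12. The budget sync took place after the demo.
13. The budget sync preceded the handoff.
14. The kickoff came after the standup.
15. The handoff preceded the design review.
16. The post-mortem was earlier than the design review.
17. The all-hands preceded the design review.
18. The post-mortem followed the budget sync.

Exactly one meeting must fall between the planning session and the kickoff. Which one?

Tracing the constraints gives the planning session → the standup → the kickoff, so the standup sits after the planning session and before the kickoff.
No other meeting is forced both after the planning session and before the kickoff.

the standup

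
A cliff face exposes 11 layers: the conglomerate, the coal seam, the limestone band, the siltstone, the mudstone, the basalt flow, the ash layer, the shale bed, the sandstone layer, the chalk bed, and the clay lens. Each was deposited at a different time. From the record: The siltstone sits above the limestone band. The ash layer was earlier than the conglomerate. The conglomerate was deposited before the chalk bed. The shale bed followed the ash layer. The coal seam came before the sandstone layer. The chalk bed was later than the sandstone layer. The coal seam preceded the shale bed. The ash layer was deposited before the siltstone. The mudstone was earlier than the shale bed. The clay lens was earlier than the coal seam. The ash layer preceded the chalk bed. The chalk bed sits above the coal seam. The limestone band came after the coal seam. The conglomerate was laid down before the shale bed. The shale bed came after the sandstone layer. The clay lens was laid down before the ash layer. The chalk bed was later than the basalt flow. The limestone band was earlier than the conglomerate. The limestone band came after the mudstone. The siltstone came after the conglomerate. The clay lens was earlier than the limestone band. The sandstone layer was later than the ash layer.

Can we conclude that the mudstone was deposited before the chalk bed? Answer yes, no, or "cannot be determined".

Chain the constraints: the mudstone → the limestone band → the conglomerate → the chalk bed. Each link is directly stated, so the mudstone comes before the chalk bed.

yes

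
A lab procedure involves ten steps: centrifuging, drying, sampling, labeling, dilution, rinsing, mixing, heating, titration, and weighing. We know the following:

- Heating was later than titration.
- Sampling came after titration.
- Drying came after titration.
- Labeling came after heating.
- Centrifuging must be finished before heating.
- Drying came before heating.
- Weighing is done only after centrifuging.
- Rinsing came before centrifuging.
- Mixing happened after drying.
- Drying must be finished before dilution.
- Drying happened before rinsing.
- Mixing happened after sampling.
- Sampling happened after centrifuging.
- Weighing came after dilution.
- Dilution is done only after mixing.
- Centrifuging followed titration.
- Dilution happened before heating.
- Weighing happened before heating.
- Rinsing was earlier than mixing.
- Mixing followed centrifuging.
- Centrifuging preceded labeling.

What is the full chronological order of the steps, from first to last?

titration, drying, rinsing, centrifuging, sampling, mixing, dilution, weighing, heating, labeling

The constraints fix every adjacent pair, so only one ordering works:
titration → drying → rinsing → centrifuging → sampling → mixing → dilution → weighing → heating → labeling.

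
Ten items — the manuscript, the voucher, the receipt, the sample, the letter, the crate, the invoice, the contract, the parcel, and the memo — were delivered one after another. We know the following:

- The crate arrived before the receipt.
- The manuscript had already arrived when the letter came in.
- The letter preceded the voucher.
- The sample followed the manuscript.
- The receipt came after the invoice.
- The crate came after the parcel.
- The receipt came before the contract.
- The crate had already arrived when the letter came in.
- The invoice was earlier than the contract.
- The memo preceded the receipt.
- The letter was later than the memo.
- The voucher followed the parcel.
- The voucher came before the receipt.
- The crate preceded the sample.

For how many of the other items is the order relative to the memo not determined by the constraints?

Forced after the memo: the contract, the letter, the receipt, and the voucher.
That leaves the crate, the invoice, the manuscript, the parcel, and the sample with no forced order relative to the memo — 5.

5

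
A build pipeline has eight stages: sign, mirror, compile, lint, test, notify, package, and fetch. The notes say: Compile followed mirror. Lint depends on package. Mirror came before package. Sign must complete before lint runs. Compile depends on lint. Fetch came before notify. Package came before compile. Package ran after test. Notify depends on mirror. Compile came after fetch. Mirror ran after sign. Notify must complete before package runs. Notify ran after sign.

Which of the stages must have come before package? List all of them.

Directly stated before package: mirror, notify, and test.
Fetch reaches package via fetch → notify → package.
Sign reaches package via sign → notify → package.
No chain forces compile (or any of the others) ahead of package.

fetch, mirror, notify, sign, test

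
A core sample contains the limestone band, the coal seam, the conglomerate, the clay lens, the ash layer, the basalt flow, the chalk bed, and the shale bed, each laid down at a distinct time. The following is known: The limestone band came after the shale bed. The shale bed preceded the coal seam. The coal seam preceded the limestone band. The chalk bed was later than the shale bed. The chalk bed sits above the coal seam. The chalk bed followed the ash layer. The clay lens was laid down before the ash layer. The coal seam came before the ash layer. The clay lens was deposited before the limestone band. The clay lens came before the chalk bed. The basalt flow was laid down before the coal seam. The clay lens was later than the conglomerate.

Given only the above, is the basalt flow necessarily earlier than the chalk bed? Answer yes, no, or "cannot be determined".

yes

Chain the constraints: the basalt flow → the coal seam → the chalk bed. Each link is directly stated, so the basalt flow comes before the chalk bed.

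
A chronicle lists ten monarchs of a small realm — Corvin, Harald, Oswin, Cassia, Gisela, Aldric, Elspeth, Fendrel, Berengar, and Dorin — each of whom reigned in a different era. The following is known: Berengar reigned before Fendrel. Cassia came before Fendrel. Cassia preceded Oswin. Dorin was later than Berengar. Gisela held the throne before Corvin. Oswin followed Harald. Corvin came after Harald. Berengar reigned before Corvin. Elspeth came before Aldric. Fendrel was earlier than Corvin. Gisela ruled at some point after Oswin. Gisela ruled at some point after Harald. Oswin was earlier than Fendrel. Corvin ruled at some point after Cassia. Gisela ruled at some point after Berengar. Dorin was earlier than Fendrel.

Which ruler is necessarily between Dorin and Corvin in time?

Fendrel

Tracing the constraints gives Dorin → Fendrel → Corvin, so Fendrel sits after Dorin and before Corvin.
No other ruler is forced both after Dorin and before Corvin.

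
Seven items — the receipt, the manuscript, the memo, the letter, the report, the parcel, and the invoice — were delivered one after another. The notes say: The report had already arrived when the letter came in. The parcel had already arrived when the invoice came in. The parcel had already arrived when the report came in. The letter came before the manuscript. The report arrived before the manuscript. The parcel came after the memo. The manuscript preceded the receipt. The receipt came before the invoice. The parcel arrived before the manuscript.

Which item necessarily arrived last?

Every other item has a chain of constraints placing it before the invoice, so the invoice is last.

the invoice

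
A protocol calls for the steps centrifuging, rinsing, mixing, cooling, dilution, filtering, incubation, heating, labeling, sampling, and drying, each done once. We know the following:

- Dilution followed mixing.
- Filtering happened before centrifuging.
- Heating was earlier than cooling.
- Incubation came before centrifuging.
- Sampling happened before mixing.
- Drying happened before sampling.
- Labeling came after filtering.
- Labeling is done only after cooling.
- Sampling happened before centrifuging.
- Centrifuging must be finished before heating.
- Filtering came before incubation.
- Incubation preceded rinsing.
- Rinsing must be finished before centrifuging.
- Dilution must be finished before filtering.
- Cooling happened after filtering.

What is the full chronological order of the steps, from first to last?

drying, sampling, mixing, dilution, filtering, incubation, rinsing, centrifuging, heating, cooling, labeling

The constraints fix every adjacent pair, so only one ordering works:
drying → sampling → mixing → dilution → filtering → incubation → rinsing → centrifuging → heating → cooling → labeling.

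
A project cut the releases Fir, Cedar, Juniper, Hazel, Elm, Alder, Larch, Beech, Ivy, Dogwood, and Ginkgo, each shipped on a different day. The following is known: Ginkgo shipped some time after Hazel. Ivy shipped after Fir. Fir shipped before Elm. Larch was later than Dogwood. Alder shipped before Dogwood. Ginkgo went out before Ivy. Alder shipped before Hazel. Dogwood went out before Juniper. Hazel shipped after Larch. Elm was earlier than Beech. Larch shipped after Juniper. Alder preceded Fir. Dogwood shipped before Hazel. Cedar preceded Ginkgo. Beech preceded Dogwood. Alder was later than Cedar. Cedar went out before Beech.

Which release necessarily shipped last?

Ivy

Every other release has a chain of constraints placing it before Ivy, so Ivy is last.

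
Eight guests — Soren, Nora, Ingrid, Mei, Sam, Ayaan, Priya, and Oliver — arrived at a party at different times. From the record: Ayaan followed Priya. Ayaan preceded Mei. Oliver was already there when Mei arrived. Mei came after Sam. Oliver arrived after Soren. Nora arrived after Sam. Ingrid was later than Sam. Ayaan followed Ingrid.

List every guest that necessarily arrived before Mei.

Ayaan, Ingrid, Oliver, Priya, Sam, Soren

Directly stated before Mei: Ayaan, Oliver, and Sam.
Ingrid reaches Mei via Ingrid → Ayaan → Mei.
Priya reaches Mei via Priya → Ayaan → Mei.
Soren reaches Mei via Soren → Oliver → Mei.
No chain forces Nora ahead of Mei.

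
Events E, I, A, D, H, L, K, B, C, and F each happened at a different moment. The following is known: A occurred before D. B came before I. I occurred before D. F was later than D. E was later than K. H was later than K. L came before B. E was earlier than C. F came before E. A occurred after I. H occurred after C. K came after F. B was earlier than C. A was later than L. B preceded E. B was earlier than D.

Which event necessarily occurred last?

H

Every other event has a chain of constraints placing it before H, so H is last.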